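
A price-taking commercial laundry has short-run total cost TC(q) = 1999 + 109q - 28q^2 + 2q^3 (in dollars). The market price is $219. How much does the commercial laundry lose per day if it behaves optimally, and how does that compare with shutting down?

Profit = -$63 at q = 11

AVC = 109 - 28q + 2q^2 has its minimum $11 at q = 7; price $219 clears that bar, so the firm operates.
MC = 109 - 56q + 6q^2. Setting P = MC and taking the root on the rising branch gives q* = 11.
TR = 219·11 = 2409. TC = 1999 + 473 = 2472. Profit = 2409 − 2472 = -$63.
That loss of $63 beats the $1999 the firm would lose by shutting down; producing recovers $1936 of fixed cost.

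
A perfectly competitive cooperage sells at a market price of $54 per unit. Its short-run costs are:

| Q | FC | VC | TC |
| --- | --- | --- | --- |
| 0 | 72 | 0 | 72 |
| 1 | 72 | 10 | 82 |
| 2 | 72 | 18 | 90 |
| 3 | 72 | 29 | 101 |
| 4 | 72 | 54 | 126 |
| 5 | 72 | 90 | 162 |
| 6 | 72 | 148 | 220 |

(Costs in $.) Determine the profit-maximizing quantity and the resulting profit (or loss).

Compute π = P·Q − TC at each output: Q=0: -72; Q=1: -28; Q=2: 18; Q=3: 61; Q=4: 90; Q=5: 108; Q=6: 104.
Profit is maximized at Q = 5. AVC there is 90/5 = $18 ≤ P, so producing beats shutting down (which would give -$72).

Q = 5; profit = $108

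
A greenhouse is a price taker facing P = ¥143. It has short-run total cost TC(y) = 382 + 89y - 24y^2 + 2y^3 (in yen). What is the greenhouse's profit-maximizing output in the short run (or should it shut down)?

Produce at y = 9

From TC, MC = TC'(y) = 89 - 48y + 6y^2 and AVC = VC/y = 89 - 24y + 2y^2.
AVC hits its minimum where MC = AVC, at y = 6, giving min AVC = 89 - 24·6 + 2·6^2 = ¥17.
Since P = ¥143 ≥ min AVC = ¥17, price covers variable cost and the firm should produce.
Solving P = MC: -54 - 48y + 6y^2 = 0 ⇒ y = -1 or 9. On the upward-sloping branch, y* = 9.
Check: AVC at y = 9 is ¥35 ≤ P, so revenue covers variable cost.
Profit = P·y − TC = 143·9 − 697 = ¥590.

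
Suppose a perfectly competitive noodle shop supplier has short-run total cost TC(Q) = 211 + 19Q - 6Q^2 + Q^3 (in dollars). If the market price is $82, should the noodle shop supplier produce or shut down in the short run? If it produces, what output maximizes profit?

Variable cost is VC = 19Q - 6Q^2 + Q^3, so AVC = VC/Q = 19 - 6Q + Q^2 and MC = dTC/dQ = 19 - 12Q + 3Q^2.
AVC is minimized where dAVC/dQ = -6 + 2Q = 0, at Q = 3; min AVC = 19 - 6·3 + 3^2 = $10.
Since P = $82 ≥ min AVC = $10, price covers variable cost and the firm should produce.
P = MC gives -63 - 12Q + 3Q^2 = 0, with roots -3 and 7. Take the larger (rising MC): Q* = 7.
Check: AVC at Q = 7 is $26 ≤ P, so revenue covers variable cost.
Profit = P·Q − TC = 82·7 − 393 = $181.

Produce at Q = 7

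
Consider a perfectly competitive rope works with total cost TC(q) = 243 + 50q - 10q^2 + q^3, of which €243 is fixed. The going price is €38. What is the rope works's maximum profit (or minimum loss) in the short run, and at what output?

Profit = -€171 at q = 6

AVC = 50 - 10q + q^2; min AVC = €25 at q = 5. Since P = €38 ≥ min AVC, the firm produces.
MC = 50 - 20q + 3q^2. Setting P = MC and taking the root on the rising branch gives q* = 6.
TR = 38·6 = 228. TC = 243 + 156 = 399. Profit = 228 − 399 = -€171.
That loss of €171 beats the €243 the firm would lose by shutting down; producing recovers €72 of fixed cost.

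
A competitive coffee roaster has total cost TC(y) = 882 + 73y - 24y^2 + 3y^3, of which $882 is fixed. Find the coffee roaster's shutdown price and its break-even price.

Shutdown price = $25; break-even price = $178

Shutdown price = min AVC. AVC = 73 - 24y + 3y^2, with vertex at y = 4 and minimum $25.
ATC = 882/y + 73 - 24y + 3y^2. Setting dATC/dy = −882/y^2 − 24 + 6y = 0 gives y = 7 (since 6·7^3 − 24·7^2 = 882).
min ATC = 882/7 + 73 − 24·7 + 3·7^2 = $178. That is the break-even price.
Between these two prices the firm operates at a loss; above $178 it earns a profit.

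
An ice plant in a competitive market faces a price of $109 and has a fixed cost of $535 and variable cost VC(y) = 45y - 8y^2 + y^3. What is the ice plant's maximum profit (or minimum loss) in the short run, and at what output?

Profit = -$23 at y = 8

AVC = 45 - 8y + y^2; min AVC = $29 at y = 4. Since P = $109 ≥ min AVC, the firm produces.
With MC = 45 - 16y + 3y^2, P = MC on the upward-sloping part at y* = 8.
TR = 109·8 = 872. TC = 535 + 360 = 895. Profit = 872 − 895 = -$23.
Shutting down would mean losing the fixed cost of $535, so operating at a loss of $23 is better by $512.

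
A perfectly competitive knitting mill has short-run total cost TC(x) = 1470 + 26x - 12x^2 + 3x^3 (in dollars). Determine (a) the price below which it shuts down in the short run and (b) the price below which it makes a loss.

Shutdown price = $14; break-even price = $299

AVC = 26 - 12x + 3x^2; minimized at x = 2, giving min AVC = $14. That is the shutdown price.
ATC = 1470/x + 26 - 12x + 3x^2. Setting dATC/dx = −1470/x^2 − 12 + 6x = 0 gives x = 7 (since 6·7^3 − 12·7^2 = 1470).
min ATC = 1470/7 + 26 − 12·7 + 3·7^2 = $299. That is the break-even price.
Between these two prices the firm operates at a loss; above $299 it earns a profit.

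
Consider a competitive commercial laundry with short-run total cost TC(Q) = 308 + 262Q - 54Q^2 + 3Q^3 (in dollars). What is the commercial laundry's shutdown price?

$19 per unit

Short-run supply begins at min AVC. From VC = 262Q - 54Q^2 + 3Q^3, AVC = 262 - 54Q + 3Q^2.
At the minimum of AVC, MC = AVC. MC = 262 - 108Q + 9Q^2; setting MC = AVC gives 6Q^2 - 54Q = 0, so Q = 9. min AVC = 19.
For P < $19 the firm produces nothing.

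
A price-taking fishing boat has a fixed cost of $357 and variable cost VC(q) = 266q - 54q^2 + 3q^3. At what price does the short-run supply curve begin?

$23 per unit

The shutdown price is the minimum of AVC. VC = 266q - 54q^2 + 3q^3, so AVC = 266 - 54q + 3q^2.
dAVC/dq = -54 + 6q = 0 gives q = 9. min AVC = 266 - 54·9 + 3·9^2 = 23.
The firm shuts down for any P below $23.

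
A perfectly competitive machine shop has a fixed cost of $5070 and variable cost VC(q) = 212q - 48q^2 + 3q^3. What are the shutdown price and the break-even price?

Shutdown price = $20; break-even price = $485

Shutdown price = min AVC. AVC = 212 - 48q + 3q^2, with vertex at q = 8 and minimum $20.
ATC = 5070/q + 212 - 48q + 3q^2. Setting dATC/dq = −5070/q^2 − 48 + 6q = 0 gives q = 13 (since 6·13^3 − 48·13^2 = 5070).
min ATC = 5070/13 + 212 − 48·13 + 3·13^2 = $485. That is the break-even price.
For $20 ≤ P < $485 the firm produces at a loss; below $20 it shuts down.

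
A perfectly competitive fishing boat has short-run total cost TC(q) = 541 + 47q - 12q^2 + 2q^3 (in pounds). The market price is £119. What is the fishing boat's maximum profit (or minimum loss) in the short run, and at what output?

Profit = -£109 at q = 6

AVC = 47 - 12q + 2q^2 has its minimum £29 at q = 3; price £119 clears that bar, so the firm operates.
With MC = 47 - 24q + 6q^2, P = MC on the upward-sloping part at q* = 6.
TR = 119·6 = 714. TC = 541 + 282 = 823. Profit = 714 − 823 = -£109.
Shutting down would mean losing the fixed cost of £541, so operating at a loss of £109 is better by £432.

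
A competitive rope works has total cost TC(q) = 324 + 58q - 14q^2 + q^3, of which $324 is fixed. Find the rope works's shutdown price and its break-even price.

AVC = 58 - 14q + q^2; minimized at q = 7, giving min AVC = $9. That is the shutdown price.
ATC = 324/q + 58 - 14q + q^2. Setting dATC/dq = −324/q^2 − 14 + 2q = 0 gives q = 9 (since 2·9^3 − 14·9^2 = 324).
min ATC = 324/9 + 58 − 14·9 + 9^2 = $49. That is the break-even price.
Between these two prices the firm operates at a loss; above $49 it earns a profit.

Shutdown price = $9; break-even price = $49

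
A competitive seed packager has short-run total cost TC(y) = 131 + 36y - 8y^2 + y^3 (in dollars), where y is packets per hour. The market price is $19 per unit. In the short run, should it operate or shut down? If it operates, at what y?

Shut down

Variable cost is VC = 36y - 8y^2 + y^3, so AVC = VC/y = 36 - 8y + y^2 and MC = dTC/dy = 36 - 16y + 3y^2.
AVC hits its minimum where MC = AVC, at y = 4, giving min AVC = 36 - 8·4 + 4^2 = $20.
With P < min AVC ($19 < $20), every unit sold adds to the loss.
Shutting down limits the loss to fixed cost, $131.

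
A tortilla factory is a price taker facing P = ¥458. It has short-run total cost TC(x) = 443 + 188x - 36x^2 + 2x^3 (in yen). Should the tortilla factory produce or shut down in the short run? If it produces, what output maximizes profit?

Produce at x = 15

Variable cost is VC = 188x - 36x^2 + 2x^3, so AVC = VC/x = 188 - 36x + 2x^2 and MC = dTC/dx = 188 - 72x + 6x^2.
AVC hits its minimum where MC = AVC, at x = 9, giving min AVC = 188 - 36·9 + 2·9^2 = ¥26.
Since P = ¥458 ≥ min AVC = ¥26, price covers variable cost and the firm should produce.
Solving P = MC: -270 - 72x + 6x^2 = 0 ⇒ x = -3 or 15. On the upward-sloping branch, x* = 15.
Check: AVC at x = 15 is ¥98 ≤ P, so revenue covers variable cost.
Profit = P·x − TC = 458·15 − 1913 = ¥4957.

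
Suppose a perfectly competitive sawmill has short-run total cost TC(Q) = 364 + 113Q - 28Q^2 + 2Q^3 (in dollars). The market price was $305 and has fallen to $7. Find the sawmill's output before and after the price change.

Output falls from 12 to 0 (the firm shuts down)

AVC = 113 - 28Q + 2Q^2, minimized at Q = 7 where min AVC = $15. MC = 113 - 56Q + 6Q^2.
With P = $305 above the shutdown price, P = MC gives Q = 12.
At P = $7 < min AVC = $15, price no longer covers variable cost at any output, so the firm shuts down: Q = 0.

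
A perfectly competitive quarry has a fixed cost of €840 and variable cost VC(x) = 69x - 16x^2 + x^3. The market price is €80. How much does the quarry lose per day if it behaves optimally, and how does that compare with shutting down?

AVC = 69 - 16x + x^2; min AVC = €5 at x = 8. Since P = €80 ≥ min AVC, the firm produces.
MC = 69 - 32x + 3x^2. Setting P = MC and taking the root on the rising branch gives x* = 11.
TR = 80·11 = 880. TC = 840 + 154 = 994. Profit = 880 − 994 = -€114.
By producing, the firm covers all variable cost plus €726 of fixed cost; shutting down would lose the full €840.

Profit = -€114 at x = 11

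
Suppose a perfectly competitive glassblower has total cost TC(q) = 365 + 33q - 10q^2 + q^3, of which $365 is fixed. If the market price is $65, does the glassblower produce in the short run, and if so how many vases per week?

Variable cost is VC = 33q - 10q^2 + q^3, so AVC = VC/q = 33 - 10q + q^2 and MC = dTC/dq = 33 - 20q + 3q^2.
AVC hits its minimum where MC = AVC, at q = 5, giving min AVC = 33 - 10·5 + 5^2 = $8.
Because $65 ≥ $8, revenue can cover variable cost; the firm operates.
Set P = MC: 65 = 33 - 20q + 3q^2 → -32 - 20q + 3q^2 = 0. The roots are q = -4/3 and q = 8; the profit-maximizing output is on the rising part of MC, so q* = 8.
Check: AVC at q = 8 is $17 ≤ P, so revenue covers variable cost.
Profit = P·q − TC = 65·8 − 501 = $19.

Produce at q = 8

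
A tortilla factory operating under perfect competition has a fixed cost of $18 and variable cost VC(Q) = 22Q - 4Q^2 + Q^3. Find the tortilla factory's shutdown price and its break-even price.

Shutdown price = $18; break-even price = $25

Shutdown price = min AVC. AVC = 22 - 4Q + Q^2, with vertex at Q = 2 and minimum $18.
ATC = 18/Q + 22 - 4Q + Q^2. Setting dATC/dQ = −18/Q^2 − 4 + 2Q = 0 gives Q = 3 (since 2·3^3 − 4·3^2 = 18).
min ATC = 18/3 + 22 − 4·3 + 3^2 = $25. That is the break-even price.
Between these two prices the firm operates at a loss; above $25 it earns a profit.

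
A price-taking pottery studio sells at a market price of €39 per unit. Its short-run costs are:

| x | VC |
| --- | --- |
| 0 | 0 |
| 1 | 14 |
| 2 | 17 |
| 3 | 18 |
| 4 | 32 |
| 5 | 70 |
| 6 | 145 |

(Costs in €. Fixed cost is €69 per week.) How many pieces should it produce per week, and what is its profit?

x = 5; profit = €56

Tabulate TR − TC: x=0: -69; x=1: -44; x=2: -8; x=3: 30; x=4: 55; x=5: 56; x=6: 20.
Profit is maximized at x = 5. AVC there is 70/5 = €14 ≤ P, so producing beats shutting down (which would give -€69).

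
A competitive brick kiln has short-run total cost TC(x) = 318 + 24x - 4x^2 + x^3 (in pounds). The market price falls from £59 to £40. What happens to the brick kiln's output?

Output falls from 5 to 4

MC = 24 - 8x + 3x^2; the shutdown threshold is min AVC = £20 (at x = 2).
With P = £59 above the shutdown price, P = MC gives x = 5.
At P = £40 ≥ min AVC, set P = MC: x = 4. The firm stays open but cuts output.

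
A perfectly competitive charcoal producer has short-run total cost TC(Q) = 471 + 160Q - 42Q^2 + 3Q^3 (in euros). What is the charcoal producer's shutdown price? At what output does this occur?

The firm shuts down when price falls below the minimum of average variable cost. AVC = VC/Q = 160 - 42Q + 3Q^2.
At the minimum of AVC, MC = AVC. MC = 160 - 84Q + 9Q^2; setting MC = AVC gives 6Q^2 - 42Q = 0, so Q = 7. min AVC = 13.
So the shutdown price is €13.

€13 per unit, at Q = 7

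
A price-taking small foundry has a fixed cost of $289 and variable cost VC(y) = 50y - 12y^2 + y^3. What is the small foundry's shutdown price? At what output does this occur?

$14 per unit, at y = 6

The shutdown price is the minimum of AVC. VC = 50y - 12y^2 + y^3, so AVC = 50 - 12y + y^2.
dAVC/dy = -12 + 2y = 0 gives y = 6. min AVC = 50 - 12·6 + 6^2 = 14.
For P < $14 the firm produces nothing.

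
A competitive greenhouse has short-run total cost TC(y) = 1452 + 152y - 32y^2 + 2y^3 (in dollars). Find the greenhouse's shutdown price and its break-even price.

Shutdown price = $24; break-even price = $174

Shutdown price = min AVC. AVC = 152 - 32y + 2y^2, with vertex at y = 8 and minimum $24.
ATC = 1452/y + 152 - 32y + 2y^2. Setting dATC/dy = −1452/y^2 − 32 + 4y = 0 gives y = 11 (since 4·11^3 − 32·11^2 = 1452).
min ATC = 1452/11 + 152 − 32·11 + 2·11^2 = $174. That is the break-even price.
For $24 ≤ P < $174 the firm produces at a loss; below $24 it shuts down.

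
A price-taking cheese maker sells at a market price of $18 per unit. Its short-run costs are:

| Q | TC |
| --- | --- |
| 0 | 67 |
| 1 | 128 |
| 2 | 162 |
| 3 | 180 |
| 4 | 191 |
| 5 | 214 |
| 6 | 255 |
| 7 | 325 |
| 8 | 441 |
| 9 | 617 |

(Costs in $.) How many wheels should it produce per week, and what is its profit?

Tabulate TR − TC: Q=0: -67; Q=1: -110; Q=2: -126; Q=3: -126; Q=4: -119; Q=5: -124; Q=6: -147; Q=7: -199; Q=8: -297; Q=9: -455.
Profit is highest at Q = 0. Equivalently, the lowest AVC in the table is 147/5 ≈ $29.40 at Q = 5, and P = $18 falls below it — price never covers variable cost, so the firm shuts down and loses only its fixed cost.

Q = 0 (shut down); profit = -$67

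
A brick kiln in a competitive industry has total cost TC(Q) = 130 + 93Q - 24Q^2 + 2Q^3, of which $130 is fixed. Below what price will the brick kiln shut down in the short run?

$21 per unit

The firm shuts down when price falls below the minimum of average variable cost. AVC = VC/Q = 93 - 24Q + 2Q^2.
At the minimum of AVC, MC = AVC. MC = 93 - 48Q + 6Q^2; setting MC = AVC gives 4Q^2 - 24Q = 0, so Q = 6. min AVC = 21.
So the shutdown price is $21.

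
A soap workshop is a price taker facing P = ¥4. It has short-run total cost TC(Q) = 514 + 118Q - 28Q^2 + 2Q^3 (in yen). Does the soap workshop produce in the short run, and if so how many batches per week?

Shut down

Variable cost is VC = 118Q - 28Q^2 + 2Q^3, so AVC = VC/Q = 118 - 28Q + 2Q^2 and MC = dTC/dQ = 118 - 56Q + 6Q^2.
AVC is minimized where dAVC/dQ = -28 + 4Q = 0, at Q = 7; min AVC = 118 - 28·7 + 2·7^2 = ¥20.
With P < min AVC (¥4 < ¥20), every unit sold adds to the loss.
Shutting down limits the loss to fixed cost, ¥514.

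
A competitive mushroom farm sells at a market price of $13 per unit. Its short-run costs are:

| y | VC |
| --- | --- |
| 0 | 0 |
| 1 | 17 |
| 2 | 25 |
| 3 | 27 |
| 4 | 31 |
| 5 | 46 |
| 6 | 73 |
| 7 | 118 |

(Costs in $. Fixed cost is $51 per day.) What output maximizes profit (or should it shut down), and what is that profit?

Profit at each row (π = 13y − TC): y=0: -51; y=1: -55; y=2: -50; y=3: -39; y=4: -30; y=5: -32; y=6: -46; y=7: -78.
Profit is maximized at y = 4. AVC there is 31/4 = $7.75 ≤ P, so producing beats shutting down (which would give -$51).

y = 4; profit = -$30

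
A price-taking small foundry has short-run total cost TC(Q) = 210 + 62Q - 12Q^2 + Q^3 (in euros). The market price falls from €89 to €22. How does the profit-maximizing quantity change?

MC = 62 - 24Q + 3Q^2; the shutdown threshold is min AVC = €26 (at Q = 6).
At P = €89 ≥ min AVC, set P = MC on the rising branch: Q = 9.
At P = €22 < min AVC = €26, price no longer covers variable cost at any output, so the firm shuts down: Q = 0.

Output falls from 9 to 0 (the firm shuts down)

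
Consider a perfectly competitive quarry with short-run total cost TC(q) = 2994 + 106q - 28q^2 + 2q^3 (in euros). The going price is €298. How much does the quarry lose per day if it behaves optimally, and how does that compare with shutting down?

Profit = -€114 at q = 12

AVC = 106 - 28q + 2q^2; min AVC = €8 at q = 7. Since P = €298 ≥ min AVC, the firm produces.
With MC = 106 - 56q + 6q^2, P = MC on the upward-sloping part at q* = 12.
TR = 298·12 = 3576. TC = 2994 + 696 = 3690. Profit = 3576 − 3690 = -€114.
By producing, the firm covers all variable cost plus €2880 of fixed cost; shutting down would lose the full €2994.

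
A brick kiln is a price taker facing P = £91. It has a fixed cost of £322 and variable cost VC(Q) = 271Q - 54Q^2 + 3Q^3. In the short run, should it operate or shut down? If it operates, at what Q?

From TC, MC = TC'(Q) = 271 - 108Q + 9Q^2 and AVC = VC/Q = 271 - 54Q + 3Q^2.
AVC is minimized where dAVC/dQ = -54 + 6Q = 0, at Q = 9; min AVC = 271 - 54·9 + 3·9^2 = £28.
P = £91 exceeds min AVC = £28, so the firm stays open.
Solving P = MC: 180 - 108Q + 9Q^2 = 0 ⇒ Q = 2 or 10. On the upward-sloping branch, Q* = 10.
Check: AVC at Q = 10 is £31 ≤ P, so revenue covers variable cost.
Profit = P·Q − TC = 91·10 − 632 = £278.

Produce at Q = 10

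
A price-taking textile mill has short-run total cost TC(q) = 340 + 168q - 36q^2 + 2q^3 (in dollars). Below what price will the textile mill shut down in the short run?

$6 per unit

The firm shuts down when price falls below the minimum of average variable cost. AVC = VC/q = 168 - 36q + 2q^2.
At the minimum of AVC, MC = AVC. MC = 168 - 72q + 6q^2; setting MC = AVC gives 4q^2 - 36q = 0, so q = 9. min AVC = 6.
For P < $6 the firm produces nothing.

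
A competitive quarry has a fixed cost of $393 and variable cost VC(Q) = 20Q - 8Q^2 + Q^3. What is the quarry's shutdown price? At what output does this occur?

$4 per unit, at Q = 4

The firm shuts down when price falls below the minimum of average variable cost. AVC = VC/Q = 20 - 8Q + Q^2.
dAVC/dQ = -8 + 2Q = 0 gives Q = 4. min AVC = 20 - 8·4 + 4^2 = 4.
For P < $4 the firm produces nothing.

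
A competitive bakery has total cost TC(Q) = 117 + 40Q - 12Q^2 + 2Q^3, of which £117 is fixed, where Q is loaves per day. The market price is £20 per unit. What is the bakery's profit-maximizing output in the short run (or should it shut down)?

Shut down

Variable cost is VC = 40Q - 12Q^2 + 2Q^3, so AVC = VC/Q = 40 - 12Q + 2Q^2 and MC = dTC/dQ = 40 - 24Q + 6Q^2.
The AVC parabola has its vertex at Q = 12/4 = 3, where AVC = 40 - 12·3 + 2·3^2 = £22.
P = £20 lies below min AVC = £22; no output level covers variable cost.
The firm minimizes its loss by shutting down and losing only its fixed cost of £117.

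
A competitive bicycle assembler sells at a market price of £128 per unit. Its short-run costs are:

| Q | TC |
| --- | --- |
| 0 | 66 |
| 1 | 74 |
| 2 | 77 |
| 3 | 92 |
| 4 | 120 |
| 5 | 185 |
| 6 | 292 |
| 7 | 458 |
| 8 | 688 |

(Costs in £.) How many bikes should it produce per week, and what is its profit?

Q = 6; profit = £476

Profit at each row (π = 128Q − TC): Q=0: -66; Q=1: 54; Q=2: 179; Q=3: 292; Q=4: 392; Q=5: 455; Q=6: 476; Q=7: 438; Q=8: 336.
Profit is maximized at Q = 6. AVC there is 226/6 = £37.67 ≤ P, so producing beats shutting down (which would give -£66).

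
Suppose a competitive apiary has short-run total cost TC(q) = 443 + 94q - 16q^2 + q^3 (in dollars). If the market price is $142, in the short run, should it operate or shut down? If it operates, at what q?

Variable cost is VC = 94q - 16q^2 + q^3, so AVC = VC/q = 94 - 16q + q^2 and MC = dTC/dq = 94 - 32q + 3q^2.
The AVC parabola has its vertex at q = 16/2 = 8, where AVC = 94 - 16·8 + 8^2 = $30.
P = $142 exceeds min AVC = $30, so the firm stays open.
Solving P = MC: -48 - 32q + 3q^2 = 0 ⇒ q = -4/3 or 12. On the upward-sloping branch, q* = 12.
Check: AVC at q = 12 is $46 ≤ P, so revenue covers variable cost.
Profit = P·q − TC = 142·12 − 995 = $709.

Produce at q = 12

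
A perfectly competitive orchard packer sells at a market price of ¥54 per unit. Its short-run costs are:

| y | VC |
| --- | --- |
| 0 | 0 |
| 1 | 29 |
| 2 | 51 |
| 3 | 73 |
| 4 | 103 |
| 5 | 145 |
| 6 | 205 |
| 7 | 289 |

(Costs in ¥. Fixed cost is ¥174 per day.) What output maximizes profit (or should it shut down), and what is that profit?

Profit at each row (π = 54y − TC): y=0: -174; y=1: -149; y=2: -117; y=3: -85; y=4: -61; y=5: -49; y=6: -55; y=7: -85.
Profit is maximized at y = 5. AVC there is 145/5 = ¥29 ≤ P, so producing beats shutting down (which would give -¥174).

y = 5; profit = -¥49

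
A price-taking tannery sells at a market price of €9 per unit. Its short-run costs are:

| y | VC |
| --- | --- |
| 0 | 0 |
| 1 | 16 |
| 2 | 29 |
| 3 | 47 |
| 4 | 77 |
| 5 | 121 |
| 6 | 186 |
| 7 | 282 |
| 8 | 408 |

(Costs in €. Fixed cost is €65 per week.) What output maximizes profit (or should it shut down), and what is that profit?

Tabulate TR − TC: y=0: -65; y=1: -72; y=2: -76; y=3: -85; y=4: -106; y=5: -141; y=6: -197; y=7: -284; y=8: -401.
Profit is highest at y = 0. Equivalently, the lowest AVC in the table is 29/2 ≈ €14.50 at y = 2, and P = €9 falls below it — price never covers variable cost, so the firm shuts down and loses only its fixed cost.

y = 0 (shut down); profit = -€65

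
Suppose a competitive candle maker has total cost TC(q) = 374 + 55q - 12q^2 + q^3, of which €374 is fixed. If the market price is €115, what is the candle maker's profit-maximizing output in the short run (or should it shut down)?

Produce at q = 10

Strip out fixed cost: VC = 55q - 12q^2 + q^3. Then AVC = 55 - 12q + q^2 and MC = 55 - 24q + 3q^2.
The AVC parabola has its vertex at q = 12/2 = 6, where AVC = 55 - 12·6 + 6^2 = €19.
Since P = €115 ≥ min AVC = €19, price covers variable cost and the firm should produce.
Solving P = MC: -60 - 24q + 3q^2 = 0 ⇒ q = -2 or 10. On the upward-sloping branch, q* = 10.
Check: AVC at q = 10 is €35 ≤ P, so revenue covers variable cost.
Profit = P·q − TC = 115·10 − 724 = €426.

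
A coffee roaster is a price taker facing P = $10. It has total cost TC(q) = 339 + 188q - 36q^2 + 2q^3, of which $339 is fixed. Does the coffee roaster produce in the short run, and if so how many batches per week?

Shut down

Strip out fixed cost: VC = 188q - 36q^2 + 2q^3. Then AVC = 188 - 36q + 2q^2 and MC = 188 - 72q + 6q^2.
AVC is minimized where dAVC/dq = -36 + 4q = 0, at q = 9; min AVC = 188 - 36·9 + 2·9^2 = $26.
With P < min AVC ($10 < $26), every unit sold adds to the loss.
The firm minimizes its loss by shutting down and losing only its fixed cost of $339.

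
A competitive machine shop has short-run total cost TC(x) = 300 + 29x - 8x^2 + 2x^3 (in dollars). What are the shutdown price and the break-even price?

AVC = 29 - 8x + 2x^2; minimized at x = 2, giving min AVC = $21. That is the shutdown price.
ATC = 300/x + 29 - 8x + 2x^2. Setting dATC/dx = −300/x^2 − 8 + 4x = 0 gives x = 5 (since 4·5^3 − 8·5^2 = 300).
min ATC = 300/5 + 29 − 8·5 + 2·5^2 = $99. That is the break-even price.
Between these two prices the firm operates at a loss; above $99 it earns a profit.

Shutdown price = $21; break-even price = $99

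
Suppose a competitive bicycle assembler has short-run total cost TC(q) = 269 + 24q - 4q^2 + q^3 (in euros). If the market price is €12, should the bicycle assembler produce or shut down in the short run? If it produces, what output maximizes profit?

From TC, MC = TC'(q) = 24 - 8q + 3q^2 and AVC = VC/q = 24 - 4q + q^2.
The AVC parabola has its vertex at q = 4/2 = 2, where AVC = 24 - 4·2 + 2^2 = €20.
P = €12 lies below min AVC = €20; no output level covers variable cost.
Shutting down limits the loss to fixed cost, €269.

Shut down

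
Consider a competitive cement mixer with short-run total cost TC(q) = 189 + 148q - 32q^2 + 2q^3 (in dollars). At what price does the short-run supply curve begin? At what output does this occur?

The shutdown price is the minimum of AVC. VC = 148q - 32q^2 + 2q^3, so AVC = 148 - 32q + 2q^2.
dAVC/dq = -32 + 4q = 0 gives q = 8. min AVC = 148 - 32·8 + 2·8^2 = 20.
So the shutdown price is $20.

$20 per unit, at q = 8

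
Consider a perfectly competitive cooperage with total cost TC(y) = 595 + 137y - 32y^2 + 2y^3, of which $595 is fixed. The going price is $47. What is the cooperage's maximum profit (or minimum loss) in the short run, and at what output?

AVC = 137 - 32y + 2y^2; min AVC = $9 at y = 8. Since P = $47 ≥ min AVC, the firm produces.
With MC = 137 - 64y + 6y^2, P = MC on the upward-sloping part at y* = 9.
TR = 47·9 = 423. TC = 595 + 99 = 694. Profit = 423 − 694 = -$271.
Shutting down would mean losing the fixed cost of $595, so operating at a loss of $271 is better by $324.

Profit = -$271 at y = 9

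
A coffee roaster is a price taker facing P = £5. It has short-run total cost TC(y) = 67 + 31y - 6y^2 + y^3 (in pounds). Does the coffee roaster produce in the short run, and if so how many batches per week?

Shut down

Strip out fixed cost: VC = 31y - 6y^2 + y^3. Then AVC = 31 - 6y + y^2 and MC = 31 - 12y + 3y^2.
AVC is minimized where dAVC/dy = -6 + 2y = 0, at y = 3; min AVC = 31 - 6·3 + 3^2 = £22.
P = £5 lies below min AVC = £22; no output level covers variable cost.
Best response: produce nothing and absorb the £67 fixed cost.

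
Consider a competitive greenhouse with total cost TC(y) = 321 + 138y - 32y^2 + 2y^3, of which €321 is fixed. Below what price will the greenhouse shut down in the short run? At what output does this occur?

€10 per unit, at y = 8

Short-run supply begins at min AVC. From VC = 138y - 32y^2 + 2y^3, AVC = 138 - 32y + 2y^2.
dAVC/dy = -32 + 4y = 0 gives y = 8. min AVC = 138 - 32·8 + 2·8^2 = 10.
So the shutdown price is €10.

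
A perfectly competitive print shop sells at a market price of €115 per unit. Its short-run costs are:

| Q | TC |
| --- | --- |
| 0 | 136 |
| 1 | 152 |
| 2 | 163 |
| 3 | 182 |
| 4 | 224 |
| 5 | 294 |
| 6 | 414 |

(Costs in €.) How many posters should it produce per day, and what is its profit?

Profit at each row (π = 115Q − TC): Q=0: -136; Q=1: -37; Q=2: 67; Q=3: 163; Q=4: 236; Q=5: 281; Q=6: 276.
Profit is maximized at Q = 5. AVC there is 158/5 = €31.60 ≤ P, so producing beats shutting down (which would give -€136).

Q = 5; profit = €281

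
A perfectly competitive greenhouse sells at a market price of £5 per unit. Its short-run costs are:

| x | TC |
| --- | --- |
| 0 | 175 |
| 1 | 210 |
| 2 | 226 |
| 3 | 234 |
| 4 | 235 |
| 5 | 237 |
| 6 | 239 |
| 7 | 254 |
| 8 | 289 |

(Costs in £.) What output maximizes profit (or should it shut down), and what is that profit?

x = 0 (shut down); profit = -£175

Profit at each row (π = 5x − TC): x=0: -175; x=1: -205; x=2: -216; x=3: -219; x=4: -215; x=5: -212; x=6: -209; x=7: -219; x=8: -249.
Profit is highest at x = 0. Equivalently, the lowest AVC in the table is 64/6 ≈ £10.67 at x = 6, and P = £5 falls below it — price never covers variable cost, so the firm shuts down and loses only its fixed cost.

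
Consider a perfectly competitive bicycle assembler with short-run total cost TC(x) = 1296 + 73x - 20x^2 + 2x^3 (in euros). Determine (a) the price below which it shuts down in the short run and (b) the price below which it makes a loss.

Shutdown price = €23; break-even price = €199

AVC = 73 - 20x + 2x^2; minimized at x = 5, giving min AVC = €23. That is the shutdown price.
ATC = 1296/x + 73 - 20x + 2x^2. Setting dATC/dx = −1296/x^2 − 20 + 4x = 0 gives x = 9 (since 4·9^3 − 20·9^2 = 1296).
min ATC = 1296/9 + 73 − 20·9 + 2·9^2 = €199. That is the break-even price.
For €23 ≤ P < €199 the firm produces at a loss; below €23 it shuts down.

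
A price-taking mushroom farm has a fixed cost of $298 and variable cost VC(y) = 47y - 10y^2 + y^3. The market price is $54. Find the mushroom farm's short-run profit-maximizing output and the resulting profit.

Profit = -$102 at y = 7

AVC = 47 - 10y + y^2; min AVC = $22 at y = 5. Since P = $54 ≥ min AVC, the firm produces.
With MC = 47 - 20y + 3y^2, P = MC on the upward-sloping part at y* = 7.
TR = 54·7 = 378. TC = 298 + 182 = 480. Profit = 378 − 480 = -$102.
Shutting down would mean losing the fixed cost of $298, so operating at a loss of $102 is better by $196.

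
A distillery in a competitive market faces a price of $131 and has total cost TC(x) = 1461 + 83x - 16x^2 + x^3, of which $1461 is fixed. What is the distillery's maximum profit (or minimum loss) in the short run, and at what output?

AVC = 83 - 16x + x^2 has its minimum $19 at x = 8; price $131 clears that bar, so the firm operates.
With MC = 83 - 32x + 3x^2, P = MC on the upward-sloping part at x* = 12.
TR = 131·12 = 1572. TC = 1461 + 420 = 1881. Profit = 1572 − 1881 = -$309.
Shutting down would mean losing the fixed cost of $1461, so operating at a loss of $309 is better by $1152.

Profit = -$309 at x = 12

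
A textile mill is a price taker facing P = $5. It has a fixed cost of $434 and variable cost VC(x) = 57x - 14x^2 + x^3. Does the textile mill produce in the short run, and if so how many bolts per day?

Shut down

Strip out fixed cost: VC = 57x - 14x^2 + x^3. Then AVC = 57 - 14x + x^2 and MC = 57 - 28x + 3x^2.
AVC is minimized where dAVC/dx = -14 + 2x = 0, at x = 7; min AVC = 57 - 14·7 + 7^2 = $8.
Since P = $5 < min AVC = $8, price fails to cover variable cost at any output.
Best response: produce nothing and absorb the $434 fixed cost.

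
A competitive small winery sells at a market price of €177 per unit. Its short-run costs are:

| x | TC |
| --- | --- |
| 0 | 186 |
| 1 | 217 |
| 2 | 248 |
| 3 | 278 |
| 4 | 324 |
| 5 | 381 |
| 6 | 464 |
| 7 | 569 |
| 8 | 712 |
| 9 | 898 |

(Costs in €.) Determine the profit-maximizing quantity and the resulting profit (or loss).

x = 8; profit = €704

Compute π = P·x − TC at each output: x=0: -186; x=1: -40; x=2: 106; x=3: 253; x=4: 384; x=5: 504; x=6: 598; x=7: 670; x=8: 704; x=9: 695.
Profit is maximized at x = 8. AVC there is 526/8 = €65.75 ≤ P, so producing beats shutting down (which would give -€186).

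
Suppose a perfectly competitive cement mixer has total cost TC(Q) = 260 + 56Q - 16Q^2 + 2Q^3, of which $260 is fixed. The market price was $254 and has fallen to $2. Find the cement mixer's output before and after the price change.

MC = 56 - 32Q + 6Q^2; the shutdown threshold is min AVC = $24 (at Q = 4).
At P = $254 ≥ min AVC, set P = MC on the rising branch: Q = 9.
At P = $2 < min AVC = $24, price no longer covers variable cost at any output, so the firm shuts down: Q = 0.

Output falls from 9 to 0 (the firm shuts down)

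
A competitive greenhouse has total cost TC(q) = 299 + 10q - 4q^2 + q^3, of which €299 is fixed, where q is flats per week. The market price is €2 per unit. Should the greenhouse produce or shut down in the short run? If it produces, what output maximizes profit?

Strip out fixed cost: VC = 10q - 4q^2 + q^3. Then AVC = 10 - 4q + q^2 and MC = 10 - 8q + 3q^2.
AVC hits its minimum where MC = AVC, at q = 2, giving min AVC = 10 - 4·2 + 2^2 = €6.
With P < min AVC (€2 < €6), every unit sold adds to the loss.
The firm minimizes its loss by shutting down and losing only its fixed cost of €299.

Shut down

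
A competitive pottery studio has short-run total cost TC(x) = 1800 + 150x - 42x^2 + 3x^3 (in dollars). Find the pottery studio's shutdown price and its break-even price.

Shutdown price = $3; break-even price = $210

Shutdown price = min AVC. AVC = 150 - 42x + 3x^2, with vertex at x = 7 and minimum $3.
ATC = 1800/x + 150 - 42x + 3x^2. Setting dATC/dx = −1800/x^2 − 42 + 6x = 0 gives x = 10 (since 6·10^3 − 42·10^2 = 1800).
min ATC = 1800/10 + 150 − 42·10 + 3·10^2 = $210. That is the break-even price.
Between these two prices the firm operates at a loss; above $210 it earns a profit.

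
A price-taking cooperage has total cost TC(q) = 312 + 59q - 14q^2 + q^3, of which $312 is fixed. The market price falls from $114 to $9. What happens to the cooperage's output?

MC = 59 - 28q + 3q^2; the shutdown threshold is min AVC = $10 (at q = 7).
At P = $114 ≥ min AVC, set P = MC on the rising branch: q = 11.
At P = $9 < min AVC = $10, price no longer covers variable cost at any output, so the firm shuts down: q = 0.

Output falls from 11 to 0 (the firm shuts down)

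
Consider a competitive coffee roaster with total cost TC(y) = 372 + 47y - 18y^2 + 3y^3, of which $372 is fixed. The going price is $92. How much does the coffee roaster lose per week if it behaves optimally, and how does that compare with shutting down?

AVC = 47 - 18y + 3y^2; min AVC = $20 at y = 3. Since P = $92 ≥ min AVC, the firm produces.
With MC = 47 - 36y + 9y^2, P = MC on the upward-sloping part at y* = 5.
TR = 92·5 = 460. TC = 372 + 160 = 532. Profit = 460 − 532 = -$72.
By producing, the firm covers all variable cost plus $300 of fixed cost; shutting down would lose the full $372.

Profit = -$72 at y = 5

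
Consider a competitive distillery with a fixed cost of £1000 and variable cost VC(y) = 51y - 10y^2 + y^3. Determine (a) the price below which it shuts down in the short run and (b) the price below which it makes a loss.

Shutdown price = min AVC. AVC = 51 - 10y + y^2, with vertex at y = 5 and minimum £26.
ATC = 1000/y + 51 - 10y + y^2. Setting dATC/dy = −1000/y^2 − 10 + 2y = 0 gives y = 10 (since 2·10^3 − 10·10^2 = 1000).
min ATC = 1000/10 + 51 − 10·10 + 10^2 = £151. That is the break-even price.
Between these two prices the firm operates at a loss; above £151 it earns a profit.

Shutdown price = £26; break-even price = £151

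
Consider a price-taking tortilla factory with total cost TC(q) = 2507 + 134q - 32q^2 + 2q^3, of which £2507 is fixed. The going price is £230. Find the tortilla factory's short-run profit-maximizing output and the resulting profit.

AVC = 134 - 32q + 2q^2; min AVC = £6 at q = 8. Since P = £230 ≥ min AVC, the firm produces.
MC = 134 - 64q + 6q^2. Setting P = MC and taking the root on the rising branch gives q* = 12.
TR = 230·12 = 2760. TC = 2507 + 456 = 2963. Profit = 2760 − 2963 = -£203.
Shutting down would mean losing the fixed cost of £2507, so operating at a loss of £203 is better by £2304.

Profit = -£203 at q = 12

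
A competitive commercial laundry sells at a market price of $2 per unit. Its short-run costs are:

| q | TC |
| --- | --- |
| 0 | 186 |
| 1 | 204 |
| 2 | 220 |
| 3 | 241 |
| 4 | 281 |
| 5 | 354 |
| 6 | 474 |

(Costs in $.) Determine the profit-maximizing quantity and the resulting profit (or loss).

Profit at each row (π = 2q − TC): q=0: -186; q=1: -202; q=2: -216; q=3: -235; q=4: -273; q=5: -344; q=6: -462.
Profit is highest at q = 0. Equivalently, the lowest AVC in the table is 34/2 ≈ $17 at q = 2, and P = $2 falls below it — price never covers variable cost, so the firm shuts down and loses only its fixed cost.

q = 0 (shut down); profit = -$186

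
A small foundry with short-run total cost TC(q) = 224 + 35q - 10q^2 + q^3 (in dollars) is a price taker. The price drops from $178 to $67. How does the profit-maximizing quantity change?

Output falls from 11 to 8

MC = 35 - 20q + 3q^2; the shutdown threshold is min AVC = $10 (at q = 5).
With P = $178 above the shutdown price, P = MC gives q = 11.
At P = $67 ≥ min AVC, set P = MC: q = 8. The firm stays open but cuts output.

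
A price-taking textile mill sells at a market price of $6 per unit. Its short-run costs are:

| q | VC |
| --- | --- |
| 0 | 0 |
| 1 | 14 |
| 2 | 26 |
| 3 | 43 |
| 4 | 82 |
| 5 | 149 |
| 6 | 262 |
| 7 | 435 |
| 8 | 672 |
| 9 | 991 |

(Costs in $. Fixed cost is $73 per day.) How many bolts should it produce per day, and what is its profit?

q = 0 (shut down); profit = -$73

Tabulate TR − TC: q=0: -73; q=1: -81; q=2: -87; q=3: -98; q=4: -131; q=5: -192; q=6: -299; q=7: -466; q=8: -697; q=9: -1010.
Profit is highest at q = 0. Equivalently, the lowest AVC in the table is 26/2 ≈ $13 at q = 2, and P = $6 falls below it — price never covers variable cost, so the firm shuts down and loses only its fixed cost.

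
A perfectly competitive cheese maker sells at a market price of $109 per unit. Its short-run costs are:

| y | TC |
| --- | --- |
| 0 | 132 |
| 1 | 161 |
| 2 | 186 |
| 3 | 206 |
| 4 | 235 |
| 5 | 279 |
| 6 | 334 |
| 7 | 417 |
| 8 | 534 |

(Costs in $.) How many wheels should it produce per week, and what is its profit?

y = 7; profit = $346

Compute π = P·y − TC at each output: y=0: -132; y=1: -52; y=2: 32; y=3: 121; y=4: 201; y=5: 266; y=6: 320; y=7: 346; y=8: 338.
Profit is maximized at y = 7. AVC there is 285/7 = $40.71 ≤ P, so producing beats shutting down (which would give -$132).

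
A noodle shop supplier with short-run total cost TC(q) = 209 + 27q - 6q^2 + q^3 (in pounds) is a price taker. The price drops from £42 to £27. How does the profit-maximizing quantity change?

MC = 27 - 12q + 3q^2; the shutdown threshold is min AVC = £18 (at q = 3).
With P = £42 above the shutdown price, P = MC gives q = 5.
At P = £27 ≥ min AVC, set P = MC: q = 4. The firm stays open but cuts output.

Output falls from 5 to 4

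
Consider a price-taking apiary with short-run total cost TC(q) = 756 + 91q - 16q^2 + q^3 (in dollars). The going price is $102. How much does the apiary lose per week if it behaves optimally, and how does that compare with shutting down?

AVC = 91 - 16q + q^2 has its minimum $27 at q = 8; price $102 clears that bar, so the firm operates.
With MC = 91 - 32q + 3q^2, P = MC on the upward-sloping part at q* = 11.
TR = 102·11 = 1122. TC = 756 + 396 = 1152. Profit = 1122 − 1152 = -$30.
Shutting down would mean losing the fixed cost of $756, so operating at a loss of $30 is better by $726.

Profit = -$30 at q = 11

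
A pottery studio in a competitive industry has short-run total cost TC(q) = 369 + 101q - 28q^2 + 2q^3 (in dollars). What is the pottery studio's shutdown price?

$3 per unit

The shutdown price is the minimum of AVC. VC = 101q - 28q^2 + 2q^3, so AVC = 101 - 28q + 2q^2.
At the minimum of AVC, MC = AVC. MC = 101 - 56q + 6q^2; setting MC = AVC gives 4q^2 - 28q = 0, so q = 7. min AVC = 3.
The firm shuts down for any P below $3.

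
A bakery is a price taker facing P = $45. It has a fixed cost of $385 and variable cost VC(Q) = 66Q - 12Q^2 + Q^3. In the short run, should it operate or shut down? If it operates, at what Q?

Produce at Q = 7

Strip out fixed cost: VC = 66Q - 12Q^2 + Q^3. Then AVC = 66 - 12Q + Q^2 and MC = 66 - 24Q + 3Q^2.
The AVC parabola has its vertex at Q = 12/2 = 6, where AVC = 66 - 12·6 + 6^2 = $30.
P = $45 exceeds min AVC = $30, so the firm stays open.
Set P = MC: 45 = 66 - 24Q + 3Q^2 → 21 - 24Q + 3Q^2 = 0. The roots are Q = 1 and Q = 7; the profit-maximizing output is on the rising part of MC, so Q* = 7.
Check: AVC at Q = 7 is $31 ≤ P, so revenue covers variable cost.
Profit = P·Q − TC = 45·7 − 602 = -$287, a loss, but smaller than the $385 fixed cost the firm would lose by shutting down.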